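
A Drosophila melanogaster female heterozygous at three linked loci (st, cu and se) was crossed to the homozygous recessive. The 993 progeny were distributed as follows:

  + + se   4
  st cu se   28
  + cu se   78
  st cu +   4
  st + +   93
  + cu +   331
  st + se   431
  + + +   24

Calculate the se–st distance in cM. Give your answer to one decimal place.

The two most frequent reciprocal classes, + cu + and st + se, are the parental types, so the F1 was + cu + / st + se.
The two rarest classes, st cu + and + + se, are the double crossovers. Comparing them with the parentals, only the st allele has switched, so st is the middle locus and the order is se – st – cu.
Crossovers in the se–st interval produce the single-crossover classes + cu se and st + + (78 + 93 = 171) plus the double crossovers (8).
RF(se–st) = (171 + 8) / 993 = 179/993 = 0.1803 → 18.0 cM.

18.0 cM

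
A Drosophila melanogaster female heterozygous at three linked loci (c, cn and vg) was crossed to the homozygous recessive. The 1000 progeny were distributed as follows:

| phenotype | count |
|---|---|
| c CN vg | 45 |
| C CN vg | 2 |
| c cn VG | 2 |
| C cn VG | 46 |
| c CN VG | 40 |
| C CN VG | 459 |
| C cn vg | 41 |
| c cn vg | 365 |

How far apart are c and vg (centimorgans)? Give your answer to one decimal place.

8.5 centimorgans

The two most frequent reciprocal classes, C CN VG and c cn vg, are the parental types, so the F1 was C CN VG / c cn vg.
The two rarest classes, C CN vg and c cn VG, are the double crossovers. Comparing them with the parentals, only the vg allele has switched, so vg is the middle locus and the order is c – vg – cn.
Crossovers in the c–vg interval produce the single-crossover classes c CN VG and C cn vg (40 + 41 = 81) plus the double crossovers (4).
RF(c–vg) = (81 + 4) / 1000 = 85/1000 = 0.0850 → 8.5 centimorgans.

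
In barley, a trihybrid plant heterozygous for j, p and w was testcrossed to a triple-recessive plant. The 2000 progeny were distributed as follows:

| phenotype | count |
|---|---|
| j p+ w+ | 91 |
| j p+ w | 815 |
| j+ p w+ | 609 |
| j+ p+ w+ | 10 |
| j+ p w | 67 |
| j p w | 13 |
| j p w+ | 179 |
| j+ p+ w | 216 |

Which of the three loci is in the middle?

The two most frequent reciprocal classes, j p+ w and j+ p w+, are the parental types, so the F1 was j p+ w / j+ p w+.
The two rarest classes, j p w and j+ p+ w+, are the double crossovers. Comparing them with the parentals, only the p allele has switched, so p is the middle locus and the order is j – p – w.

p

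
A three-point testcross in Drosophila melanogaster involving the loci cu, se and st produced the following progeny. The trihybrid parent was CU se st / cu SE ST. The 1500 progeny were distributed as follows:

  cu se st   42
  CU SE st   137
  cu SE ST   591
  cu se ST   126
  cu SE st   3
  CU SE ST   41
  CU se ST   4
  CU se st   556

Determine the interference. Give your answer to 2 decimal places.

0.57

The two rarest classes, CU se ST and cu SE st, are the double crossovers. Comparing them with the parentals, only the st allele has switched, so st is the middle locus and the order is cu – st – se.
cu–st: (83 + 7)/1500 = 0.0600; st–se: (263 + 7)/1500 = 0.1800.
Expected DCO frequency = 0.0600 × 0.1800 ≈ 0.01080; observed = 7/1500 ≈ 0.00467.
Coefficient of coincidence = 0.00467/0.01080 ≈ 0.43; interference = 1 − 0.43 = 0.57.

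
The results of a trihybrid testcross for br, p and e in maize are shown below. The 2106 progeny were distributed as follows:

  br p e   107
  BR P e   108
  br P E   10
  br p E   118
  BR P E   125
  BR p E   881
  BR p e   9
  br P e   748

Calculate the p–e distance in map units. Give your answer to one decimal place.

11.9 map units

The two most frequent reciprocal classes, BR p E and br P e, are the parental types, so the F1 was BR p E / br P e.
The two rarest classes, BR p e and br P E, are the double crossovers. Comparing them with the parentals, only the e allele has switched, so e is the middle locus and the order is br – e – p.
Crossovers in the e–p interval produce the single-crossover classes BR P E and br p e (125 + 107 = 232) plus the double crossovers (19).
RF(e–p) = (232 + 19) / 2106 = 251/2106 = 0.1192 → 11.9 map units.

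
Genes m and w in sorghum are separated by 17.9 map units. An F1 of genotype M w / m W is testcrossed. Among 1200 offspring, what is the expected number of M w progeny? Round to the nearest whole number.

493

A map distance of 17.9 map units corresponds to a recombination frequency of 0.179.
The F1 is M w / m W, so M w is a parental gamete class with expected frequency (1 − r)/2 = 0.821/2 = 0.4105.
Expected number = 0.4105 × 1200 = 492.60 ≈ 493.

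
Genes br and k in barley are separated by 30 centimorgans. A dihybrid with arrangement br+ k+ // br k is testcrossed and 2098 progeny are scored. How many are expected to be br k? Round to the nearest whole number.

734

A map distance of 30 centimorgans corresponds to a recombination frequency of 0.300.
The F1 is br+ k+ / br k, so br k is a parental gamete class with expected frequency (1 − r)/2 = 0.700/2 = 0.3500.
Expected number = 0.3500 × 2098 = 734.30 ≈ 734.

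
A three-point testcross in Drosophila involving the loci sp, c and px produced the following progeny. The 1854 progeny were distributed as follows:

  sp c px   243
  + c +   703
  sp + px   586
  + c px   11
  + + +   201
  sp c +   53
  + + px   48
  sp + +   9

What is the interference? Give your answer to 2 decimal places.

0.34

The two most frequent reciprocal classes, sp + px and + c +, are the parental types, so the F1 was sp + px / + c +.
The two rarest classes, sp + + and + c px, are the double crossovers. Comparing them with the parentals, only the px allele has switched, so px is the middle locus and the order is sp – px – c.
sp–px: (101 + 20)/1854 = 0.0653; px–c: (444 + 20)/1854 = 0.2503.
Expected DCO frequency = 0.0653 × 0.2503 ≈ 0.01634; observed = 20/1854 ≈ 0.01079.
Coefficient of coincidence = 0.01079/0.01634 ≈ 0.66; interference = 1 − 0.66 = 0.34.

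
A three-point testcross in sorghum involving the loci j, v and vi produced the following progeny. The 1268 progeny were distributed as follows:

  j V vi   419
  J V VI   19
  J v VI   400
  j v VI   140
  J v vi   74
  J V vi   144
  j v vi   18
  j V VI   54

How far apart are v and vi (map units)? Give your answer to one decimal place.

13.0 map units

The two most frequent reciprocal classes, j V vi and J v VI, are the parental types, so the F1 was j V vi / J v VI.
The two rarest classes, j v vi and J V VI, are the double crossovers. Comparing them with the parentals, only the v allele has switched, so v is the middle locus and the order is vi – v – j.
Crossovers in the vi–v interval produce the single-crossover classes j V VI and J v vi (54 + 74 = 128) plus the double crossovers (37).
RF(vi–v) = (128 + 37) / 1268 = 165/1268 = 0.1301 → 13.0 map units.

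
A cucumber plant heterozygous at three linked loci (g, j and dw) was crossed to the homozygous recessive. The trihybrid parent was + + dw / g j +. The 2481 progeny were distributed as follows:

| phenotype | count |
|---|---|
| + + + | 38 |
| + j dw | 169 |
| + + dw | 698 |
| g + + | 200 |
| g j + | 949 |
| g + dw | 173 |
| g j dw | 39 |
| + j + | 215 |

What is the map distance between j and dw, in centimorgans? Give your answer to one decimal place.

The two rarest classes, + + + and g j dw, are the double crossovers. Comparing them with the parentals, only the dw allele has switched, so dw is the middle locus and the order is g – dw – j.
Crossovers in the dw–j interval produce the single-crossover classes + j dw and g + + (169 + 200 = 369) plus the double crossovers (77).
RF(dw–j) = (369 + 77) / 2481 = 446/2481 = 0.1798 → 18.0 centimorgans.

18.0 centimorgans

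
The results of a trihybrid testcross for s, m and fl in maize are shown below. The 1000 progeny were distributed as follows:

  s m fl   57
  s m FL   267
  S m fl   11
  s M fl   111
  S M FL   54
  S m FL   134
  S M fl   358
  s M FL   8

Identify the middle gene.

The two most frequent reciprocal classes, s m FL and S M fl, are the parental types, so the F1 was s m FL / S M fl.
The two rarest classes, s M FL and S m fl, are the double crossovers. Comparing them with the parentals, only the m allele has switched, so m is the middle locus and the order is fl – m – s.

m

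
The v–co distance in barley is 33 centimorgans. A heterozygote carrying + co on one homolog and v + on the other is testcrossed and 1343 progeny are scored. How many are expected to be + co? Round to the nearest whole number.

450

A map distance of 33 centimorgans corresponds to a recombination frequency of 0.330.
The F1 is + co / v +, so + co is a parental gamete class with expected frequency (1 − r)/2 = 0.670/2 = 0.3350.
Expected number = 0.3350 × 1343 = 449.90 ≈ 450.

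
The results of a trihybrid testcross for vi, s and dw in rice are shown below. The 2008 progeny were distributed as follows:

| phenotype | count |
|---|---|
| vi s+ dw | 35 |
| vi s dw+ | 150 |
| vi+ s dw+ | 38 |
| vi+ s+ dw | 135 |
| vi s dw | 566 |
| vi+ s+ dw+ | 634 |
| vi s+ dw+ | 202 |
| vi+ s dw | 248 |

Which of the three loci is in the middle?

The two most frequent reciprocal classes, vi s dw and vi+ s+ dw+, are the parental types, so the F1 was vi s dw / vi+ s+ dw+.
The two rarest classes, vi s+ dw and vi+ s dw+, are the double crossovers. Comparing them with the parentals, only the s allele has switched, so s is the middle locus and the order is vi – s – dw.

s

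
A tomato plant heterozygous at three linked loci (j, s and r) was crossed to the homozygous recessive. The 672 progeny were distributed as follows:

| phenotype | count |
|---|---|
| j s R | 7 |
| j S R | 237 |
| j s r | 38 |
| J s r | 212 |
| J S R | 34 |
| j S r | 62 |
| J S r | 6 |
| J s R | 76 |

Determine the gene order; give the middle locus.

The two most frequent reciprocal classes, J s r and j S R, are the parental types, so the F1 was J s r / j S R.
The two rarest classes, J S r and j s R, are the double crossovers. Comparing them with the parentals, only the s allele has switched, so s is the middle locus and the order is r – s – j.

s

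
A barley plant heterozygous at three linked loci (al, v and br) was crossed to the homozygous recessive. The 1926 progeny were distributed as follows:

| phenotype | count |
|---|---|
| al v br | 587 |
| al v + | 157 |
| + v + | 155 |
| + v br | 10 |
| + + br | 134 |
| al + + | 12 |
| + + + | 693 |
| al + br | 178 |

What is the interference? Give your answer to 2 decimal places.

0.62

The two most frequent reciprocal classes, al v br and + + +, are the parental types, so the F1 was al v br / + + +.
The two rarest classes, + v br and al + +, are the double crossovers. Comparing them with the parentals, only the al allele has switched, so al is the middle locus and the order is br – al – v.
br–al: (291 + 22)/1926 = 0.1625; al–v: (333 + 22)/1926 = 0.1843.
Expected DCO frequency = 0.1625 × 0.1843 ≈ 0.02995; observed = 22/1926 ≈ 0.01142.
Coefficient of coincidence = 0.01142/0.02995 ≈ 0.38; interference = 1 − 0.38 = 0.62.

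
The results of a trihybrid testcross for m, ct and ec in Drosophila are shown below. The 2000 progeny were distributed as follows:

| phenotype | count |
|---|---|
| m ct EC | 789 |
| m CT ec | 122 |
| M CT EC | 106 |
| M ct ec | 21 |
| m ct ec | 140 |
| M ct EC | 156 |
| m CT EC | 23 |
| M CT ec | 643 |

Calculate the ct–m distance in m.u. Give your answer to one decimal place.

16.1 m.u.

The two most frequent reciprocal classes, M CT ec and m ct EC, are the parental types, so the F1 was M CT ec / m ct EC.
The two rarest classes, M ct ec and m CT EC, are the double crossovers. Comparing them with the parentals, only the ct allele has switched, so ct is the middle locus and the order is ec – ct – m.
Crossovers in the ct–m interval produce the single-crossover classes m CT ec and M ct EC (122 + 156 = 278) plus the double crossovers (44).
RF(ct–m) = (278 + 44) / 2000 = 322/2000 = 0.1610 → 16.1 m.u.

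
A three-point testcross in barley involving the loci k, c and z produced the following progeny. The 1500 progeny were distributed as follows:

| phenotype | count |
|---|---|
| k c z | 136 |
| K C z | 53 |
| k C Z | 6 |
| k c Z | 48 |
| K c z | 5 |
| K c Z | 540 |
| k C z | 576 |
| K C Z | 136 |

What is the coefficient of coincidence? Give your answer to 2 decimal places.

0.52

The two most frequent reciprocal classes, K c Z and k C z, are the parental types, so the F1 was K c Z / k C z.
The two rarest classes, K c z and k C Z, are the double crossovers. Comparing them with the parentals, only the z allele has switched, so z is the middle locus and the order is k – z – c.
k–z: (101 + 11)/1500 = 0.0747; z–c: (272 + 11)/1500 = 0.1887.
Expected DCO frequency = 0.0747 × 0.1887 ≈ 0.01410; observed = 11/1500 ≈ 0.00733.
Coefficient of coincidence = 0.00733/0.01410 ≈ 0.52.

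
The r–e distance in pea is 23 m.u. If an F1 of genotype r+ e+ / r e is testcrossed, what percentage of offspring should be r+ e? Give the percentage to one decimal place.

A map distance of 23 m.u. corresponds to a recombination frequency of 0.230.
The F1 is r+ e+ / r e, so r+ e is a recombinant gamete class with expected frequency r/2 = 0.230/2 = 0.1150.
That is 0.1150 = 11.5% of the progeny.

11.5%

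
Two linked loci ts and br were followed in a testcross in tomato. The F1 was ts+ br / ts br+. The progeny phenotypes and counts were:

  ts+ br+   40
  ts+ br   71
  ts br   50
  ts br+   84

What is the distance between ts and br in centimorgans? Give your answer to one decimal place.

The recombinant classes are ts+ br+ and ts br: 40 + 50 = 90.
Recombination frequency = 90/245 = 0.3673 ≈ 36.7%, i.e. 36.7 centimorgans.

36.7 centimorgans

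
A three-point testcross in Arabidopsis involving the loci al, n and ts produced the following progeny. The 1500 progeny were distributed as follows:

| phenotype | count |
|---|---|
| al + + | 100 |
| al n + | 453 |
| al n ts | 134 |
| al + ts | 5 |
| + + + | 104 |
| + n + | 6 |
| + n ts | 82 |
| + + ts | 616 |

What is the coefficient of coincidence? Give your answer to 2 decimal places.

0.34

The two most frequent reciprocal classes, + + ts and al n +, are the parental types, so the F1 was + + ts / al n +.
The two rarest classes, al + ts and + n +, are the double crossovers. Comparing them with the parentals, only the al allele has switched, so al is the middle locus and the order is ts – al – n.
ts–al: (238 + 11)/1500 = 0.1660; al–n: (182 + 11)/1500 = 0.1287.
Expected DCO frequency = 0.1660 × 0.1287 ≈ 0.02136; observed = 11/1500 ≈ 0.00733.
Coefficient of coincidence = 0.00733/0.02136 ≈ 0.34.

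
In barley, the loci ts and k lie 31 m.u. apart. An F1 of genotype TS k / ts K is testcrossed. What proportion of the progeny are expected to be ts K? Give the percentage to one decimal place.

34.5%

A map distance of 31 m.u. corresponds to a recombination frequency of 0.310.
The F1 is TS k / ts K, so ts K is a parental gamete class with expected frequency (1 − r)/2 = 0.690/2 = 0.3450.
That is 0.3450 = 34.5% of the progeny.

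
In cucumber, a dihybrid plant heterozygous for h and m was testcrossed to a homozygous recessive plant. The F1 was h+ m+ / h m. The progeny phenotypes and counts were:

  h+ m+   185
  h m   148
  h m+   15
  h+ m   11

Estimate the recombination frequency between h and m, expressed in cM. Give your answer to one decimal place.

The recombinant classes are h+ m and h m+: 11 + 15 = 26.
Recombination frequency = 26/359 = 0.0724 ≈ 7.2%, i.e. 7.2 cM.

7.2 cM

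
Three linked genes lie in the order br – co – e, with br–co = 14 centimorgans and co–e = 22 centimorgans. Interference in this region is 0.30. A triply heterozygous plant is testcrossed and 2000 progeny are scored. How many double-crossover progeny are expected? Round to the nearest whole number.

Map distances give recombination frequencies of 0.140 and 0.220 for the two intervals.
With interference 0.30 (so coincidence = 0.70), expected double-crossover frequency = 0.140 × 0.220 × 0.70 = 0.02156.
Expected number = 0.02156 × 2000 = 43.12 ≈ 43.

43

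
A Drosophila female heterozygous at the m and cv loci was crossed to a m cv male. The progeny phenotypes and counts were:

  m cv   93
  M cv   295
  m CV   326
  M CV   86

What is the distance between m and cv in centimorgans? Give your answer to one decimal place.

22.4 centimorgans

The two most frequent classes, M cv (295) and m CV (326), are the parental types, so the F1 was M cv / m CV.
The recombinant classes are M CV and m cv: 86 + 93 = 179.
Recombination frequency = 179/800 = 0.2238 ≈ 22.4%, i.e. 22.4 centimorgans.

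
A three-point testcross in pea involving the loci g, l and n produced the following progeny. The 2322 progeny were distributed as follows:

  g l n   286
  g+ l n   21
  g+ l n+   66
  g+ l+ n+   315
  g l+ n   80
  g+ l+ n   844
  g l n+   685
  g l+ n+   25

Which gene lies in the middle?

l

The two most frequent reciprocal classes, g l n+ and g+ l+ n, are the parental types, so the F1 was g l n+ / g+ l+ n.
The two rarest classes, g l+ n+ and g+ l n, are the double crossovers. Comparing them with the parentals, only the l allele has switched, so l is the middle locus and the order is g – l – n.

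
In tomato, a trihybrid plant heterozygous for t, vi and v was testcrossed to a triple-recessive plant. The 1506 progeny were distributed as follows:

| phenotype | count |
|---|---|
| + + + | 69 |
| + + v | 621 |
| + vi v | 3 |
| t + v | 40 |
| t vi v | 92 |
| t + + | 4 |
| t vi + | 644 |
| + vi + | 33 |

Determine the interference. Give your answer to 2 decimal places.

0.22

The two most frequent reciprocal classes, t vi + and + + v, are the parental types, so the F1 was t vi + / + + v.
The two rarest classes, t + + and + vi v, are the double crossovers. Comparing them with the parentals, only the vi allele has switched, so vi is the middle locus and the order is v – vi – t.
v–vi: (161 + 7)/1506 = 0.1116; vi–t: (73 + 7)/1506 = 0.0531.
Expected DCO frequency = 0.1116 × 0.0531 ≈ 0.00593; observed = 7/1506 ≈ 0.00465.
Coefficient of coincidence = 0.00465/0.00593 ≈ 0.78; interference = 1 − 0.78 = 0.22.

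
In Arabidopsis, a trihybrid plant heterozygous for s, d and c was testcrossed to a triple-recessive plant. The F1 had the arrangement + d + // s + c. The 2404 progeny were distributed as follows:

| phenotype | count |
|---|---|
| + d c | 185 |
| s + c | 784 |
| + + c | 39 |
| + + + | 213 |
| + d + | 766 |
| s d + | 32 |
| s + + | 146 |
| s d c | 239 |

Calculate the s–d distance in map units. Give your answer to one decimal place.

The two rarest classes, s d + and + + c, are the double crossovers. Comparing them with the parentals, only the s allele has switched, so s is the middle locus and the order is c – s – d.
Crossovers in the s–d interval produce the single-crossover classes + + + and s d c (213 + 239 = 452) plus the double crossovers (71).
RF(s–d) = (452 + 71) / 2404 = 523/2404 = 0.2176 → 21.8 map units.

21.8 map units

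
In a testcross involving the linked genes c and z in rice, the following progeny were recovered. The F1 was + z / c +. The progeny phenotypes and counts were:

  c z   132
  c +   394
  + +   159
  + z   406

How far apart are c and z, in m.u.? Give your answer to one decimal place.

26.7 m.u.

The recombinant classes are + + and c z: 159 + 132 = 291.
Recombination frequency = 291/1091 = 0.2667 ≈ 26.7%, i.e. 26.7 m.u.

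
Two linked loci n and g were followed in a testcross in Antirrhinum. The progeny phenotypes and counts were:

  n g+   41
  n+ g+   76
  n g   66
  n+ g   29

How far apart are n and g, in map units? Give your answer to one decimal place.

33.0 map units

The two most frequent classes, n+ g+ (76) and n g (66), are the parental types, so the F1 was n+ g+ / n g.
The recombinant classes are n+ g and n g+: 29 + 41 = 70.
Recombination frequency = 70/212 = 0.3302 ≈ 33.0%, i.e. 33.0 map units.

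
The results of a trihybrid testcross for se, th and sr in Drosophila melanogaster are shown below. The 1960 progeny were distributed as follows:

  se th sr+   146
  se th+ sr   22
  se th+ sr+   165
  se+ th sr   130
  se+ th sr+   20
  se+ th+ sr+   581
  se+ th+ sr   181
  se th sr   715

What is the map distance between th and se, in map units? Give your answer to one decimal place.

17.2 map units

The two most frequent reciprocal classes, se+ th+ sr+ and se th sr, are the parental types, so the F1 was se+ th+ sr+ / se th sr.
The two rarest classes, se+ th sr+ and se th+ sr, are the double crossovers. Comparing them with the parentals, only the th allele has switched, so th is the middle locus and the order is sr – th – se.
Crossovers in the th–se interval produce the single-crossover classes se th+ sr+ and se+ th sr (165 + 130 = 295) plus the double crossovers (42).
RF(th–se) = (295 + 42) / 1960 = 337/1960 = 0.1719 → 17.2 map units.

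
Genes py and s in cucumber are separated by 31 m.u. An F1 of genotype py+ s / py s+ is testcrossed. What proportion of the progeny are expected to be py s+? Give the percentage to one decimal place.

A map distance of 31 m.u. corresponds to a recombination frequency of 0.310.
The F1 is py+ s / py s+, so py s+ is a parental gamete class with expected frequency (1 − r)/2 = 0.690/2 = 0.3450.
That is 0.3450 = 34.5% of the progeny.

34.5%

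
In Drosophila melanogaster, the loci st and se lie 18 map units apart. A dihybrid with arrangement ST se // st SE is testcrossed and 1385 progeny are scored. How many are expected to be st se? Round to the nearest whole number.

125

A map distance of 18 map units corresponds to a recombination frequency of 0.180.
The F1 is ST se / st SE, so st se is a recombinant gamete class with expected frequency r/2 = 0.180/2 = 0.0900.
Expected number = 0.0900 × 1385 = 124.65 ≈ 125.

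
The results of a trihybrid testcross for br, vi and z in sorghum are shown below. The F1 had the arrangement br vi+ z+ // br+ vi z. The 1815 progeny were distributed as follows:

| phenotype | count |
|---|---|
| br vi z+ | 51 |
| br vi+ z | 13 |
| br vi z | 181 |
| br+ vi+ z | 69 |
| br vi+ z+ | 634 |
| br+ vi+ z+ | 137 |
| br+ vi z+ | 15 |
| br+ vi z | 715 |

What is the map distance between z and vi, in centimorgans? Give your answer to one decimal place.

The two rarest classes, br vi+ z and br+ vi z+, are the double crossovers. Comparing them with the parentals, only the z allele has switched, so z is the middle locus and the order is vi – z – br.
Crossovers in the vi–z interval produce the single-crossover classes br vi z+ and br+ vi+ z (51 + 69 = 120) plus the double crossovers (28).
RF(vi–z) = (120 + 28) / 1815 = 148/1815 = 0.0815 → 8.2 centimorgans.

8.2 centimorgans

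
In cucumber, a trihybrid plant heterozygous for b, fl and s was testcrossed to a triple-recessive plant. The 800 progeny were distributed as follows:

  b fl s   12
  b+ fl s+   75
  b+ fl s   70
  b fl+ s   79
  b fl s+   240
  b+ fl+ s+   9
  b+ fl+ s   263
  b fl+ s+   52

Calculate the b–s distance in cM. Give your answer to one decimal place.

The two most frequent reciprocal classes, b fl s+ and b+ fl+ s, are the parental types, so the F1 was b fl s+ / b+ fl+ s.
The two rarest classes, b fl s and b+ fl+ s+, are the double crossovers. Comparing them with the parentals, only the s allele has switched, so s is the middle locus and the order is fl – s – b.
Crossovers in the s–b interval produce the single-crossover classes b+ fl s+ and b fl+ s (75 + 79 = 154) plus the double crossovers (21).
RF(s–b) = (154 + 21) / 800 = 175/800 = 0.2188 → 21.9 cM.

21.9 cM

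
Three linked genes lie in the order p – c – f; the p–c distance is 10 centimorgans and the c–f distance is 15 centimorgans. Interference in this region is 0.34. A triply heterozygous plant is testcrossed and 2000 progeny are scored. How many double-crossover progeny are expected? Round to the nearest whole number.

Map distances give recombination frequencies of 0.100 and 0.150 for the two intervals.
With interference 0.34 (so coincidence = 0.66), expected double-crossover frequency = 0.100 × 0.150 × 0.66 = 0.00990.
Expected number = 0.00990 × 2000 = 19.80 ≈ 20.

20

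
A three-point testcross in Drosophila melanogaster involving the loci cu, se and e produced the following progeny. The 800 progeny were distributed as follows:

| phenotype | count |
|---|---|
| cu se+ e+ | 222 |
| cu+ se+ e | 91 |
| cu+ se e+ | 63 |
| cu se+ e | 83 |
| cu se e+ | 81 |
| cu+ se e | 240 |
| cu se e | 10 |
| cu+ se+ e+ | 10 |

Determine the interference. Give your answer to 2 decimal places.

0.50

The two most frequent reciprocal classes, cu se+ e+ and cu+ se e, are the parental types, so the F1 was cu se+ e+ / cu+ se e.
The two rarest classes, cu+ se+ e+ and cu se e, are the double crossovers. Comparing them with the parentals, only the cu allele has switched, so cu is the middle locus and the order is e – cu – se.
e–cu: (146 + 20)/800 = 0.2075; cu–se: (172 + 20)/800 = 0.2400.
Expected DCO frequency = 0.2075 × 0.2400 ≈ 0.04980; observed = 20/800 ≈ 0.02500.
Coefficient of coincidence = 0.02500/0.04980 ≈ 0.50; interference = 1 − 0.50 = 0.50.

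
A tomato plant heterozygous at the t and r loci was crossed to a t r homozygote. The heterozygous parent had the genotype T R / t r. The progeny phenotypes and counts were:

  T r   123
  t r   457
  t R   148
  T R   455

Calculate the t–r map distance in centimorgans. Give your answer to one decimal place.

22.9 centimorgans

The recombinant classes are T r and t R: 123 + 148 = 271.
Recombination frequency = 271/1183 = 0.2291 ≈ 22.9%, i.e. 22.9 centimorgans.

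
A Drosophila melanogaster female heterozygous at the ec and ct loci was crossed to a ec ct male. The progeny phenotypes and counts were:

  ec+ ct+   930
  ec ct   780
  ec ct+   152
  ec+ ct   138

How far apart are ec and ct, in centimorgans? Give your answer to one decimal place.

The two most frequent classes, ec+ ct+ (930) and ec ct (780), are the parental types, so the F1 was ec+ ct+ / ec ct.
The recombinant classes are ec+ ct and ec ct+: 138 + 152 = 290.
Recombination frequency = 290/2000 = 0.1450 ≈ 14.5%, i.e. 14.5 centimorgans.

14.5 centimorgans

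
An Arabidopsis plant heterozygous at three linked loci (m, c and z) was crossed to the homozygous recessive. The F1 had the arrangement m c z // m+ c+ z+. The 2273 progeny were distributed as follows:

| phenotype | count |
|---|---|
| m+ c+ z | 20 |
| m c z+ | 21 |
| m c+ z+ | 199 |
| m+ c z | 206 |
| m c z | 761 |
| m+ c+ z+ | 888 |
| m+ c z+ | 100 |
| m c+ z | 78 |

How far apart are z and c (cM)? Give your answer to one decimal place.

9.6 cM

The two rarest classes, m c z+ and m+ c+ z, are the double crossovers. Comparing them with the parentals, only the z allele has switched, so z is the middle locus and the order is c – z – m.
Crossovers in the c–z interval produce the single-crossover classes m c+ z and m+ c z+ (78 + 100 = 178) plus the double crossovers (41).
RF(c–z) = (178 + 41) / 2273 = 219/2273 = 0.0963 → 9.6 cM.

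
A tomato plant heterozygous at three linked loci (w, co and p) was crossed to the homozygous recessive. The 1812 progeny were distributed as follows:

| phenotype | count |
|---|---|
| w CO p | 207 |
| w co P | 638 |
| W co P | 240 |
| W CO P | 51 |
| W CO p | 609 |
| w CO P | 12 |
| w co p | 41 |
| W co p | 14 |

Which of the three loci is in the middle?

co

The two most frequent reciprocal classes, w co P and W CO p, are the parental types, so the F1 was w co P / W CO p.
The two rarest classes, w CO P and W co p, are the double crossovers. Comparing them with the parentals, only the co allele has switched, so co is the middle locus and the order is p – co – w.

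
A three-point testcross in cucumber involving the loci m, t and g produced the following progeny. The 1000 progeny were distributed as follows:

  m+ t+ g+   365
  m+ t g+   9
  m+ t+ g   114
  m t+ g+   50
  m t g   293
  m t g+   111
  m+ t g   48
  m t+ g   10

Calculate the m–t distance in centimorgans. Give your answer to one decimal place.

11.7 centimorgans

The two most frequent reciprocal classes, m+ t+ g+ and m t g, are the parental types, so the F1 was m+ t+ g+ / m t g.
The two rarest classes, m+ t g+ and m t+ g, are the double crossovers. Comparing them with the parentals, only the t allele has switched, so t is the middle locus and the order is g – t – m.
Crossovers in the t–m interval produce the single-crossover classes m t+ g+ and m+ t g (50 + 48 = 98) plus the double crossovers (19).
RF(t–m) = (98 + 19) / 1000 = 117/1000 = 0.1170 → 11.7 centimorgans.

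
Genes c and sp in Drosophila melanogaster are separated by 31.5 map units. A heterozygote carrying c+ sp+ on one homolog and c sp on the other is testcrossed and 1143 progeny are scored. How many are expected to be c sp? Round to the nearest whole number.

A map distance of 31.5 map units corresponds to a recombination frequency of 0.315.
The F1 is c+ sp+ / c sp, so c sp is a parental gamete class with expected frequency (1 − r)/2 = 0.685/2 = 0.3425.
Expected number = 0.3425 × 1143 = 391.48 ≈ 391.

391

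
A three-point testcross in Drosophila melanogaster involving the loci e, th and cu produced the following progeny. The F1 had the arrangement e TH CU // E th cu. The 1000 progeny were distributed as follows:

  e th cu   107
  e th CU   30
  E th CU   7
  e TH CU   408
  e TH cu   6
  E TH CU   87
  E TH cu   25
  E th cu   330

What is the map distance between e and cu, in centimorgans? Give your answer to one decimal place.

The two rarest classes, e TH cu and E th CU, are the double crossovers. Comparing them with the parentals, only the cu allele has switched, so cu is the middle locus and the order is e – cu – th.
Crossovers in the e–cu interval produce the single-crossover classes E TH CU and e th cu (87 + 107 = 194) plus the double crossovers (13).
RF(e–cu) = (194 + 13) / 1000 = 207/1000 = 0.2070 → 20.7 centimorgans.

20.7 centimorgans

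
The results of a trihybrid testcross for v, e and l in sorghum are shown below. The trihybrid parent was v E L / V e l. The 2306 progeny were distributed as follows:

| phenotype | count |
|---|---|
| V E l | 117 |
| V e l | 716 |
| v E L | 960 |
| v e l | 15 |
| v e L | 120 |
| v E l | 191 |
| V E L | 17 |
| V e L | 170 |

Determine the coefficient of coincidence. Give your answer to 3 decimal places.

0.698

The two rarest classes, V E L and v e l, are the double crossovers. Comparing them with the parentals, only the v allele has switched, so v is the middle locus and the order is l – v – e.
l–v: (361 + 32)/2306 = 0.1704; v–e: (237 + 32)/2306 = 0.1167.
Expected DCO frequency = 0.1704 × 0.1167 ≈ 0.01989; observed = 32/2306 ≈ 0.01388.
Coefficient of coincidence = 0.01388/0.01989 ≈ 0.698.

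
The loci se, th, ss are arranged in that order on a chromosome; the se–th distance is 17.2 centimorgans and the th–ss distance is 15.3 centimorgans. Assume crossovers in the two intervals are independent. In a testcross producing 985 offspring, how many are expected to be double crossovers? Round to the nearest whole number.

26

Map distances give recombination frequencies of 0.172 and 0.153 for the two intervals.
With no interference, expected double-crossover frequency = 0.172 × 0.153 = 0.02632.
Expected number = 0.02632 × 985 = 25.92 ≈ 26.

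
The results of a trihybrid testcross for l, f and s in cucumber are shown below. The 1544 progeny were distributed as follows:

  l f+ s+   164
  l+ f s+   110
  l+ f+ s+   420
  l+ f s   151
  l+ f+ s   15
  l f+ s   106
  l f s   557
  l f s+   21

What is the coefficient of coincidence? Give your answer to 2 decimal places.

The two most frequent reciprocal classes, l f s and l+ f+ s+, are the parental types, so the F1 was l f s / l+ f+ s+.
The two rarest classes, l f s+ and l+ f+ s, are the double crossovers. Comparing them with the parentals, only the s allele has switched, so s is the middle locus and the order is f – s – l.
f–s: (216 + 36)/1544 = 0.1632; s–l: (315 + 36)/1544 = 0.2273.
Expected DCO frequency = 0.1632 × 0.2273 ≈ 0.03710; observed = 36/1544 ≈ 0.02332.
Coefficient of coincidence = 0.02332/0.03710 ≈ 0.63.

0.63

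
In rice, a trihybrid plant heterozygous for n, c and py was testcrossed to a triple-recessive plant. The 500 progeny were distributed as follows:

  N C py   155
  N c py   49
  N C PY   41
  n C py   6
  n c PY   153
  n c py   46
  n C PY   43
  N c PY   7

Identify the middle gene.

The two most frequent reciprocal classes, n c PY and N C py, are the parental types, so the F1 was n c PY / N C py.
The two rarest classes, N c PY and n C py, are the double crossovers. Comparing them with the parentals, only the n allele has switched, so n is the middle locus and the order is py – n – c.

n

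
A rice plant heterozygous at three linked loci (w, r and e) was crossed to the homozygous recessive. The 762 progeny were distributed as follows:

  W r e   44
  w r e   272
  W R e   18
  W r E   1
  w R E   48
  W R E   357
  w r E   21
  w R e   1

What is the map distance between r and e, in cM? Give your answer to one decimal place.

5.4 cM

The two most frequent reciprocal classes, w r e and W R E, are the parental types, so the F1 was w r e / W R E.
The two rarest classes, w R e and W r E, are the double crossovers. Comparing them with the parentals, only the r allele has switched, so r is the middle locus and the order is e – r – w.
Crossovers in the e–r interval produce the single-crossover classes w r E and W R e (21 + 18 = 39) plus the double crossovers (2).
RF(e–r) = (39 + 2) / 762 = 41/762 = 0.0538 → 5.4 cM.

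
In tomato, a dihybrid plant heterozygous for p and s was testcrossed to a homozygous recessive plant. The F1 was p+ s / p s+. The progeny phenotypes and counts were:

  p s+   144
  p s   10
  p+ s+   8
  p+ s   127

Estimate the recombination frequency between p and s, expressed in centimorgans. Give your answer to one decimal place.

The recombinant classes are p+ s+ and p s: 8 + 10 = 18.
Recombination frequency = 18/289 = 0.0623 ≈ 6.2%, i.e. 6.2 centimorgans.

6.2 centimorgans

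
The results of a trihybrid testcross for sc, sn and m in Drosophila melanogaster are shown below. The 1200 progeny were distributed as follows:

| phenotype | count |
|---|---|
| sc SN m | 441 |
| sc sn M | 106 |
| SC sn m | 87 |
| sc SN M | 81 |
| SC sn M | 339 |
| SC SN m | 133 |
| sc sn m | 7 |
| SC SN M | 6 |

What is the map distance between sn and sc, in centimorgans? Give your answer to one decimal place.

21.0 centimorgans

The two most frequent reciprocal classes, SC sn M and sc SN m, are the parental types, so the F1 was SC sn M / sc SN m.
The two rarest classes, SC SN M and sc sn m, are the double crossovers. Comparing them with the parentals, only the sn allele has switched, so sn is the middle locus and the order is sc – sn – m.
Crossovers in the sc–sn interval produce the single-crossover classes sc sn M and SC SN m (106 + 133 = 239) plus the double crossovers (13).
RF(sc–sn) = (239 + 13) / 1200 = 252/1200 = 0.2100 → 21.0 centimorgans.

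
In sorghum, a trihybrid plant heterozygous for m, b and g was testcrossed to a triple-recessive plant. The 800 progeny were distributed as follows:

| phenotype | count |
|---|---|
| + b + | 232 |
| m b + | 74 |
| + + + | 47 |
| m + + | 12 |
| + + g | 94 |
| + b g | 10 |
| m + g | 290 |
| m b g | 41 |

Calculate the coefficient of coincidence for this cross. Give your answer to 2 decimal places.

0.84

The two most frequent reciprocal classes, m + g and + b +, are the parental types, so the F1 was m + g / + b +.
The two rarest classes, m + + and + b g, are the double crossovers. Comparing them with the parentals, only the g allele has switched, so g is the middle locus and the order is b – g – m.
b–g: (88 + 22)/800 = 0.1375; g–m: (168 + 22)/800 = 0.2375.
Expected DCO frequency = 0.1375 × 0.2375 ≈ 0.03266; observed = 22/800 ≈ 0.02750.
Coefficient of coincidence = 0.02750/0.03266 ≈ 0.84.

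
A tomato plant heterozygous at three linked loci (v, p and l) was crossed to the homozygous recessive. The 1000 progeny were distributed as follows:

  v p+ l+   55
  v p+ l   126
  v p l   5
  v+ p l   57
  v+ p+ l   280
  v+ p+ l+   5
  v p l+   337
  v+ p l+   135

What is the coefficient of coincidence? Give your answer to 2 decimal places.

The two most frequent reciprocal classes, v p l+ and v+ p+ l, are the parental types, so the F1 was v p l+ / v+ p+ l.
The two rarest classes, v p l and v+ p+ l+, are the double crossovers. Comparing them with the parentals, only the l allele has switched, so l is the middle locus and the order is v – l – p.
v–l: (261 + 10)/1000 = 0.2710; l–p: (112 + 10)/1000 = 0.1220.
Expected DCO frequency = 0.2710 × 0.1220 ≈ 0.03306; observed = 10/1000 ≈ 0.01000.
Coefficient of coincidence = 0.01000/0.03306 ≈ 0.30.

0.30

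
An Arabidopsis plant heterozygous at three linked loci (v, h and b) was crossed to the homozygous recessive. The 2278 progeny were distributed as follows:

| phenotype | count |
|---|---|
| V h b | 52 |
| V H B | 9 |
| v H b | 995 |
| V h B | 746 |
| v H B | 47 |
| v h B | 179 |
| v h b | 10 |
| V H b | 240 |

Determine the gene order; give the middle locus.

h

The two most frequent reciprocal classes, v H b and V h B, are the parental types, so the F1 was v H b / V h B.
The two rarest classes, v h b and V H B, are the double crossovers. Comparing them with the parentals, only the h allele has switched, so h is the middle locus and the order is v – h – b.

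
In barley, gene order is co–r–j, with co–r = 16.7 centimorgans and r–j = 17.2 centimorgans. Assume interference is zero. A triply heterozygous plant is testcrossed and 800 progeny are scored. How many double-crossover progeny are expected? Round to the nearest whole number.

23

Map distances give recombination frequencies of 0.167 and 0.172 for the two intervals.
With no interference, expected double-crossover frequency = 0.167 × 0.172 = 0.02872.
Expected number = 0.02872 × 800 = 22.98 ≈ 23.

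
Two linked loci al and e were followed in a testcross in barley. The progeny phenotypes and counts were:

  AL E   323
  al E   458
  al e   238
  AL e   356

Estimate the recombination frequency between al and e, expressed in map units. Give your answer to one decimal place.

The two most frequent classes, AL e (356) and al E (458), are the parental types, so the F1 was AL e / al E.
The recombinant classes are AL E and al e: 323 + 238 = 561.
Recombination frequency = 561/1375 = 0.4080 ≈ 40.8%, i.e. 40.8 map units.

40.8 map units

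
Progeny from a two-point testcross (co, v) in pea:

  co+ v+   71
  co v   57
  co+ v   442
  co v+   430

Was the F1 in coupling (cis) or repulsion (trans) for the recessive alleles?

The two most frequent classes are co+ v (442) and co v+ (430); these are the parental (non-recombinant) types.
So the F1 carried co+ v on one chromosome and co v+ on the other — the recessive alleles are on opposite chromosomes (trans / repulsion).

trans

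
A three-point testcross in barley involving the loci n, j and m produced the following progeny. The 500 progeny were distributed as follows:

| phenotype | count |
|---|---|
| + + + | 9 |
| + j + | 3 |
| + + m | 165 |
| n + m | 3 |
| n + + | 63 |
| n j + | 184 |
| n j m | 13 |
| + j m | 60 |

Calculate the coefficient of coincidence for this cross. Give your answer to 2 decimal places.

0.83

The two most frequent reciprocal classes, + + m and n j +, are the parental types, so the F1 was + + m / n j +.
The two rarest classes, n + m and + j +, are the double crossovers. Comparing them with the parentals, only the n allele has switched, so n is the middle locus and the order is j – n – m.
j–n: (123 + 6)/500 = 0.2580; n–m: (22 + 6)/500 = 0.0560.
Expected DCO frequency = 0.2580 × 0.0560 ≈ 0.01445; observed = 6/500 ≈ 0.01200.
Coefficient of coincidence = 0.01200/0.01445 ≈ 0.83.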